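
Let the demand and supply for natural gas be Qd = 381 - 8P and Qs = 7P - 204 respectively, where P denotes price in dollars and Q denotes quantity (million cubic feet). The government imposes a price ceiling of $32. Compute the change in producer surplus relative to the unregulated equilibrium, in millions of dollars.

-311.5

In a free market, 381 - 8P = 7P - 204 gives the equilibrium P* = 39, Q* = 69.
The ceiling of 32 is below the equilibrium price 39, so it binds.
At P = 32: Qd = 381 - 8·32 = 125 and Qs = 7·32 - 204 = 20.
Producer surplus without the control is ½ · (39 - 204/7) · 69 = 4761/14.
With the ceiling, producers sell 20 units at 32, so PS = ½ · (32 - 204/7) · 20 = 200/7.
Change in producer surplus = 200/7 - 4761/14 = -311.5.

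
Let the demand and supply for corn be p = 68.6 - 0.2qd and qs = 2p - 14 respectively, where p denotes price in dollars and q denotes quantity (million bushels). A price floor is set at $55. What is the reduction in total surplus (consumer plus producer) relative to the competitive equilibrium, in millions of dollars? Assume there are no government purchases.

Rearranging demand gives qd = 343 - 5p. Equilibrium: 343 - 5p = 2p - 14, so 357 = 7p and p* = 51, q* = 88.
The floor of 55 is above the equilibrium price 51, so it binds.
At p = 55: qd = 343 - 5·55 = 68 and qs = 2·55 - 14 = 96.
Quantity traded falls to 68. At q = 68 the demand price is (343 - 68)/5 = 55 and the supply price is (14 + 68)/2 = 41.
Deadweight loss = ½ · (55 - 41) · (88 - 68) = ½ · 14 · 20 = 140.

140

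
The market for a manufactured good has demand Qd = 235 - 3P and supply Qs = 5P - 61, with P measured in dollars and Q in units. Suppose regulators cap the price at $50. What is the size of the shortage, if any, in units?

Equilibrium: 235 - 3P = 5P - 61, so 296 = 8P and P* = 37, Q* = 124.
Since 50 is above P* = 37, the ceiling does not bind and the free-market outcome prevails.
Since the control does not bind, there is no shortage.

0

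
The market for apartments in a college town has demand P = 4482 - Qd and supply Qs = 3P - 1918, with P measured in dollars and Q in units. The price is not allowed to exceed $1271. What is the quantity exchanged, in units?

Rearranging demand gives Qd = 4482 - P. Without the control the market clears where 4482 - P = 3P - 1918, i.e. P* = 1600 and Q* = 2882.
The ceiling of 1271 is below the equilibrium price 1600, so it binds.
At P = 1271: Qd = 4482 - 1271 = 3211 and Qs = 3·1271 - 1918 = 1895.
The quantity actually transacted is the short side, supply: 1895.

1895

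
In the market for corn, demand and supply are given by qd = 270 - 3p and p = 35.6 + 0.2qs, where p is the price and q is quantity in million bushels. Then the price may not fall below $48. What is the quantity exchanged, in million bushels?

Rearranging supply gives qs = 5p - 178. In a free market, 270 - 3p = 5p - 178 gives the equilibrium p* = 56, q* = 102.
Since 48 is below p* = 56, the floor does not bind and the free-market outcome prevails.

102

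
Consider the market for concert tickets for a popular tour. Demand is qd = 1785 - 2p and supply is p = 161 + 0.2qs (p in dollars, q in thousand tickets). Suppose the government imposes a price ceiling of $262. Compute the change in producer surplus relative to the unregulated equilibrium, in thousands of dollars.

Rearranging supply gives qs = 5p - 805. Equilibrium: 1785 - 2p = 5p - 805, so 2590 = 7p and p* = 370, q* = 1045.
Since 262 < 370, the ceiling is binding.
At p = 262: qd = 1785 - 2·262 = 1261 and qs = 5·262 - 805 = 505.
Producer surplus without the control is ½ · (370 - 161) · 1045 = 109202.5.
With the ceiling, producers sell 505 units at 262, so PS = ½ · (262 - 161) · 505 = 25502.5.
Change in producer surplus = 25502.5 - 109202.5 = -83700.

-83700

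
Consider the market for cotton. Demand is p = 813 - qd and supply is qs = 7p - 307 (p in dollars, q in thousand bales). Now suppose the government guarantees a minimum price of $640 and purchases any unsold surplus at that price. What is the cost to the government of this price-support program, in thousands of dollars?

2560000

Rearranging demand gives qd = 813 - p. Setting quantity demanded equal to quantity supplied, 813 - p = 7p - 307, gives p* = 140 and q* = 673.
Because the floor (640) lies above the market-clearing price, it is binding.
At p = 640: qd = 813 - 640 = 173 and qs = 7·640 - 307 = 4173.
Surplus = qs - qd = 4000.
Government expenditure = surplus × support price = 4000 × 640 = 2560000.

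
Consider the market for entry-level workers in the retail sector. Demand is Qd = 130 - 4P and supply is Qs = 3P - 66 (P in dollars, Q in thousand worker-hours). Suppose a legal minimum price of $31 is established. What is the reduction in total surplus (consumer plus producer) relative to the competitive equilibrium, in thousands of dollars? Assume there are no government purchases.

Equilibrium: 130 - 4P = 3P - 66, so 196 = 7P and P* = 28, Q* = 18.
Since 31 > 28, the floor is binding.
At P = 31: Qd = 130 - 4·31 = 6 and Qs = 3·31 - 66 = 27.
Quantity traded falls to 6. At Q = 6 the demand price is (130 - 6)/4 = 31 and the supply price is (66 + 6)/3 = 24.
Deadweight loss = ½ · (31 - 24) · (18 - 6) = ½ · 7 · 12 = 42.

42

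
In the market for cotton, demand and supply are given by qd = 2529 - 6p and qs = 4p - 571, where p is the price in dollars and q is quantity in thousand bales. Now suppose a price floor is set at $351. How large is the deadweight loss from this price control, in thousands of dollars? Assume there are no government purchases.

In a free market, 2529 - 6p = 4p - 571 gives the equilibrium p* = 310, q* = 669.
The floor of 351 is above the equilibrium price 310, so it binds.
At p = 351: qd = 2529 - 6·351 = 423 and qs = 4·351 - 571 = 833.
Quantity traded falls to 423. At q = 423 the demand price is (2529 - 423)/6 = 351 and the supply price is (571 + 423)/4 = 248.5.
Deadweight loss = ½ · (351 - 248.5) · (669 - 423) = ½ · 102.5 · 246 = 12607.5.

12607.5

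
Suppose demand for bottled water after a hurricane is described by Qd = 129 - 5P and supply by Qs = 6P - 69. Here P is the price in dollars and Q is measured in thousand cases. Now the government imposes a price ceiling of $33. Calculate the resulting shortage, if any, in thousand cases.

Without the control the market clears where 129 - 5P = 6P - 69, i.e. P* = 18 and Q* = 39.
Since 33 is above P* = 18, the ceiling does not bind and the free-market outcome prevails.
Since the control does not bind, there is no shortage.

0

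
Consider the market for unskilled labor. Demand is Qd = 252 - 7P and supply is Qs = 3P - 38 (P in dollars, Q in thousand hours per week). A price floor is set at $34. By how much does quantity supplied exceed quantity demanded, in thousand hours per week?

Equilibrium: 252 - 7P = 3P - 38, so 290 = 10P and P* = 29, Q* = 49.
The floor of 34 is above the equilibrium price 29, so it binds.
At P = 34: Qd = 252 - 7·34 = 14 and Qs = 3·34 - 38 = 64.
Surplus = Qs - Qd = 64 - 14 = 50.

50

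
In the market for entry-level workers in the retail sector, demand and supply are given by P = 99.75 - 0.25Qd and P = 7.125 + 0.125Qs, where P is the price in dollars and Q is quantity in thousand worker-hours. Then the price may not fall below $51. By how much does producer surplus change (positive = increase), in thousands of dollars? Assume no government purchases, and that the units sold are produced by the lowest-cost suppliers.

Rearranging demand gives Qd = 399 - 4P; rearranging supply gives Qs = 8P - 57. In a free market, 399 - 4P = 8P - 57 gives the equilibrium P* = 38, Q* = 247.
Because the floor (51) lies above the market-clearing price, it is binding.
At P = 51: Qd = 399 - 4·51 = 195 and Qs = 8·51 - 57 = 351.
Producer surplus without the control is ½ · (38 - 7.125) · 247 = 3813.0625.
With the floor, 195 units are sold at 51. The supply price at Q = 195 is 31.5, so PS = ½ · [(51 - 7.125) + (51 - 31.5)] · 195 = 6179.0625.
Change in producer surplus = 6179.0625 - 3813.0625 = 2366.

2366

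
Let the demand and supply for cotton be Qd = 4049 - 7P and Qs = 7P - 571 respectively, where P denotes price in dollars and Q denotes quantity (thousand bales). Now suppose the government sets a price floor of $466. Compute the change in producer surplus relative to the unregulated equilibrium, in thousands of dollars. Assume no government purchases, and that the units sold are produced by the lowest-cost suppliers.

42296

In a free market, 4049 - 7P = 7P - 571 gives the equilibrium P* = 330, Q* = 1739.
Because the floor (466) lies above the market-clearing price, it is binding.
At P = 466: Qd = 4049 - 7·466 = 787 and Qs = 7·466 - 571 = 2691.
Producer surplus without the control is ½ · (330 - 571/7) · 1739 = 3024121/14.
With the floor, 787 units are sold at 466. The supply price at Q = 787 is 194, so PS = ½ · [(466 - 571/7) + (466 - 194)] · 787 = 3616265/14.
Change in producer surplus = 3616265/14 - 3024121/14 = 42296.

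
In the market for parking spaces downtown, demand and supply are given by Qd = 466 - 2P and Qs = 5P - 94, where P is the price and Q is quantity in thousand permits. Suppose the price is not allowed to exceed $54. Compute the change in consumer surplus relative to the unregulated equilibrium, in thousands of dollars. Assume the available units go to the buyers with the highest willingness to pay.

351

Without the control the market clears where 466 - 2P = 5P - 94, i.e. P* = 80 and Q* = 306.
The ceiling of 54 is below the equilibrium price 80, so it binds.
At P = 54: Qd = 466 - 2·54 = 358 and Qs = 5·54 - 94 = 176.
Consumer surplus without the control is ½ · (233 - 80) · 306 = 23409.
With the ceiling, 176 units are sold at 54 (assume they go to the highest-value buyers). The demand price at Q = 176 is 145, so CS = ½ · [(233 - 54) + (145 - 54)] · 176 = 23760.
Change in consumer surplus = 23760 - 23409 = 351.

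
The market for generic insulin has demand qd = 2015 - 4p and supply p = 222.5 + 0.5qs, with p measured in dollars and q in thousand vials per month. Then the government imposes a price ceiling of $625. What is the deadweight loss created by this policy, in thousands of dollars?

Rearranging supply gives qs = 2p - 445. Without the control the market clears where 2015 - 4p = 2p - 445, i.e. p* = 410 and q* = 375.
The ceiling of 625 is above the equilibrium price 410, so it is not binding; the market clears at p* = 410, q* = 375.
Since the control does not bind, no trades are prevented and deadweight loss is zero.

0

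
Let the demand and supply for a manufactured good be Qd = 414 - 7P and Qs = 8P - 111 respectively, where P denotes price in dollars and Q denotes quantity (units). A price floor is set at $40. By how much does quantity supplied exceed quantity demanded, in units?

In a free market, 414 - 7P = 8P - 111 gives the equilibrium P* = 35, Q* = 169.
The floor of 40 is above the equilibrium price 35, so it binds.
At P = 40: Qd = 414 - 7·40 = 134 and Qs = 8·40 - 111 = 209.
Surplus = Qs - Qd = 209 - 134 = 75.

75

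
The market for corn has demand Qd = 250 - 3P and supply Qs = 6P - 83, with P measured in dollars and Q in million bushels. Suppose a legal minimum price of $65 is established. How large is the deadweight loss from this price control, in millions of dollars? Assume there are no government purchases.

Without the control the market clears where 250 - 3P = 6P - 83, i.e. P* = 37 and Q* = 139.
The floor of 65 is above the equilibrium price 37, so it binds.
At P = 65: Qd = 250 - 3·65 = 55 and Qs = 6·65 - 83 = 307.
Quantity traded falls to 55. At Q = 55 the demand price is (250 - 55)/3 = 65 and the supply price is (83 + 55)/6 = 23.
Deadweight loss = ½ · (65 - 23) · (139 - 55) = ½ · 42 · 84 = 1764.

1764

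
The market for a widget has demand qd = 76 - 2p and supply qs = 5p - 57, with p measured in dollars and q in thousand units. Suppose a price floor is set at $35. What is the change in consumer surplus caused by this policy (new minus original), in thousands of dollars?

-352

Without the control the market clears where 76 - 2p = 5p - 57, i.e. p* = 19 and q* = 38.
The floor of 35 is above the equilibrium price 19, so it binds.
At p = 35: qd = 76 - 2·35 = 6 and qs = 5·35 - 57 = 118.
Consumer surplus without the control is ½ · (38 - 19) · 38 = 361.
With the floor, consumers buy 6 units at 35, so CS = ½ · (38 - 35) · 6 = 9.
Change in consumer surplus = 9 - 361 = -352.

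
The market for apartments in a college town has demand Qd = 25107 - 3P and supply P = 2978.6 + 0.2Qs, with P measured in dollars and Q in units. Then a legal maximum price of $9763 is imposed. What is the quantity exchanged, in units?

Rearranging supply gives Qs = 5P - 14893. In a free market, 25107 - 3P = 5P - 14893 gives the equilibrium P* = 5000, Q* = 10107.
The ceiling of 9763 is above the equilibrium price 5000, so it is not binding; the market clears at P* = 5000, Q* = 10107.

10107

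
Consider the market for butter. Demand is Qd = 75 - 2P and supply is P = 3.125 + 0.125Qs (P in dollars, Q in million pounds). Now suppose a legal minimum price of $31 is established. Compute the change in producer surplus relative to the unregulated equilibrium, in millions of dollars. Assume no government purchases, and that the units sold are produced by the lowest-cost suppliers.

162.75

Rearranging supply gives Qs = 8P - 25. Without the control the market clears where 75 - 2P = 8P - 25, i.e. P* = 10 and Q* = 55.
The floor of 31 is above the equilibrium price 10, so it binds.
At P = 31: Qd = 75 - 2·31 = 13 and Qs = 8·31 - 25 = 223.
Producer surplus without the control is ½ · (10 - 3.125) · 55 = 189.0625.
With the floor, 13 units are sold at 31. The supply price at Q = 13 is 4.75, so PS = ½ · [(31 - 3.125) + (31 - 4.75)] · 13 = 351.8125.
Change in producer surplus = 351.8125 - 189.0625 = 162.75.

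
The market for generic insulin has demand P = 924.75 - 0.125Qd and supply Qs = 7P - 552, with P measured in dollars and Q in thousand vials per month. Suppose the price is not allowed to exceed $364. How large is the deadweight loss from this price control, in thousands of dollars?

180836.25

Rearranging demand gives Qd = 7398 - 8P. In a free market, 7398 - 8P = 7P - 552 gives the equilibrium P* = 530, Q* = 3158.
Since 364 < 530, the ceiling is binding.
At P = 364: Qd = 7398 - 8·364 = 4486 and Qs = 7·364 - 552 = 1996.
Quantity traded falls to 1996. At Q = 1996 the demand price is (7398 - 1996)/8 = 675.25 and the supply price is (552 + 1996)/7 = 364.
Deadweight loss = ½ · (675.25 - 364) · (3158 - 1996) = ½ · 311.25 · 1162 = 180836.25.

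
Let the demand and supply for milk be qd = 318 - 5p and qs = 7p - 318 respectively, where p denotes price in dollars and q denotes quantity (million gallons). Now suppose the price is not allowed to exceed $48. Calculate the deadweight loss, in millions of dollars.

In a free market, 318 - 5p = 7p - 318 gives the equilibrium p* = 53, q* = 53.
The ceiling of 48 is below the equilibrium price 53, so it binds.
At p = 48: qd = 318 - 5·48 = 78 and qs = 7·48 - 318 = 18.
Quantity traded falls to 18. At q = 18 the demand price is (318 - 18)/5 = 60 and the supply price is (318 + 18)/7 = 48.
Deadweight loss = ½ · (60 - 48) · (53 - 18) = ½ · 12 · 35 = 210.

210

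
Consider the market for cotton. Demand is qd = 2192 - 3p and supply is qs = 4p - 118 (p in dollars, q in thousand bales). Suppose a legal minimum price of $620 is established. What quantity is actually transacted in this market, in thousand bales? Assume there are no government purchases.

332

Equilibrium: 2192 - 3p = 4p - 118, so 2310 = 7p and p* = 330, q* = 1202.
Since 620 > 330, the floor is binding.
At p = 620: qd = 2192 - 3·620 = 332 and qs = 4·620 - 118 = 2362.
The quantity actually transacted is the short side, demand: 332.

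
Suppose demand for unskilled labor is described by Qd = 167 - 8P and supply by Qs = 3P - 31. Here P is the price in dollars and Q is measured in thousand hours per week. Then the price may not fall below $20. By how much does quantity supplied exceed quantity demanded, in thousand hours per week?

22

Without the control the market clears where 167 - 8P = 3P - 31, i.e. P* = 18 and Q* = 23.
The floor of 20 is above the equilibrium price 18, so it binds.
At P = 20: Qd = 167 - 8·20 = 7 and Qs = 3·20 - 31 = 29.
Surplus = Qs - Qd = 29 - 7 = 22.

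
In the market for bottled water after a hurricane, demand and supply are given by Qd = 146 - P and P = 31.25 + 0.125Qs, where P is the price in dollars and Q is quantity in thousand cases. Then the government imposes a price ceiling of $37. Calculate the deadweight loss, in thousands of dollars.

Rearranging supply gives Qs = 8P - 250. Equilibrium: 146 - P = 8P - 250, so 396 = 9P and P* = 44, Q* = 102.
Since 37 < 44, the ceiling is binding.
At P = 37: Qd = 146 - 37 = 109 and Qs = 8·37 - 250 = 46.
Quantity traded falls to 46. At Q = 46 the demand price is 146 - 46 = 100 and the supply price is (250 + 46)/8 = 37.
Deadweight loss = ½ · (100 - 37) · (102 - 46) = ½ · 63 · 56 = 1764.

1764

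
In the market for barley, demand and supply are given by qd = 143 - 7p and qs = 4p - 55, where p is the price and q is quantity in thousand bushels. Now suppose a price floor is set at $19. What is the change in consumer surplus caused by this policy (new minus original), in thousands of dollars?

-13.5

Setting quantity demanded equal to quantity supplied, 143 - 7p = 4p - 55, gives p* = 18 and q* = 17.
The floor of 19 is above the equilibrium price 18, so it binds.
At p = 19: qd = 143 - 7·19 = 10 and qs = 4·19 - 55 = 21.
Consumer surplus without the control is ½ · (143/7 - 18) · 17 = 289/14.
With the floor, consumers buy 10 units at 19, so CS = ½ · (143/7 - 19) · 10 = 50/7.
Change in consumer surplus = 50/7 - 289/14 = -13.5.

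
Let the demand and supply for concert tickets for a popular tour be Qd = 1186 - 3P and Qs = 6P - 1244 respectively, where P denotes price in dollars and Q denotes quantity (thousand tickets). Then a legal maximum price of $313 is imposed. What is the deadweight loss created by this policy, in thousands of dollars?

0

Equilibrium: 1186 - 3P = 6P - 1244, so 2430 = 9P and P* = 270, Q* = 376.
Since 313 is above P* = 270, the ceiling does not bind and the free-market outcome prevails.
Since the control does not bind, no trades are prevented and deadweight loss is zero.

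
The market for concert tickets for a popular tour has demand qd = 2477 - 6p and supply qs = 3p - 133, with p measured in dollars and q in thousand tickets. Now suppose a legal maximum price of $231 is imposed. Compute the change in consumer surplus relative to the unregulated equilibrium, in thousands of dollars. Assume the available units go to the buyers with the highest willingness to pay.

30429.25

Without the control the market clears where 2477 - 6p = 3p - 133, i.e. p* = 290 and q* = 737.
The ceiling of 231 is below the equilibrium price 290, so it binds.
At p = 231: qd = 2477 - 6·231 = 1091 and qs = 3·231 - 133 = 560.
Consumer surplus without the control is ½ · (2477/6 - 290) · 737 = 543169/12.
With the ceiling, 560 units are sold at 231 (assume they go to the highest-value buyers). The demand price at q = 560 is 319.5, so CS = ½ · [(2477/6 - 231) + (319.5 - 231)] · 560 = 227080/3.
Change in consumer surplus = 227080/3 - 543169/12 = 30429.25.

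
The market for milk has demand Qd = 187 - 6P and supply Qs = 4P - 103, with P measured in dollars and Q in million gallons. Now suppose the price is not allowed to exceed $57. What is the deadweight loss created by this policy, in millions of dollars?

0

Equilibrium: 187 - 6P = 4P - 103, so 290 = 10P and P* = 29, Q* = 13.
Since 57 is above P* = 29, the ceiling does not bind and the free-market outcome prevails.
Since the control does not bind, no trades are prevented and deadweight loss is zero.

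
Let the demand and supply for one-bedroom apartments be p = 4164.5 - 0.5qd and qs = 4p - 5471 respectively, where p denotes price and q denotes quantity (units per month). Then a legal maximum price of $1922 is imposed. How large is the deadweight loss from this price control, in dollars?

857304

Rearranging demand gives qd = 8329 - 2p. Without the control the market clears where 8329 - 2p = 4p - 5471, i.e. p* = 2300 and q* = 3729.
Since 1922 < 2300, the ceiling is binding.
At p = 1922: qd = 8329 - 2·1922 = 4485 and qs = 4·1922 - 5471 = 2217.
Quantity traded falls to 2217. At q = 2217 the demand price is (8329 - 2217)/2 = 3056 and the supply price is (5471 + 2217)/4 = 1922.
Deadweight loss = ½ · (3056 - 1922) · (3729 - 2217) = ½ · 1134 · 1512 = 857304.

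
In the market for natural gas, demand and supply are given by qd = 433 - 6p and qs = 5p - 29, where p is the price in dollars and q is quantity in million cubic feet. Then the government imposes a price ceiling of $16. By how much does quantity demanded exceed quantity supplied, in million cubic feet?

In a free market, 433 - 6p = 5p - 29 gives the equilibrium p* = 42, q* = 181.
Since 16 < 42, the ceiling is binding.
At p = 16: qd = 433 - 6·16 = 337 and qs = 5·16 - 29 = 51.
Shortage = qd - qs = 337 - 51 = 286.

286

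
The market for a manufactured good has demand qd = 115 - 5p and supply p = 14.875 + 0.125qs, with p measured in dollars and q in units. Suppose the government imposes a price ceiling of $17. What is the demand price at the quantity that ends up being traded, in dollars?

Rearranging supply gives qs = 8p - 119. Without the control the market clears where 115 - 5p = 8p - 119, i.e. p* = 18 and q* = 25.
Because the ceiling (17) lies below the market-clearing price, it is binding.
At p = 17: qd = 115 - 5·17 = 30 and qs = 8·17 - 119 = 17.
Only 17 units reach the market. On the demand curve, the marginal buyer's willingness to pay at q = 17 is (115 - 17)/5 = 19.6.

19.6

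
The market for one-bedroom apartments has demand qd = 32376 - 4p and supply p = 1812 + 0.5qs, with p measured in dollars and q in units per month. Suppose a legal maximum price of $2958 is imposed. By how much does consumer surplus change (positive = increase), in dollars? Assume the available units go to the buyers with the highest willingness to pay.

2345382

Rearranging supply gives qs = 2p - 3624. Setting quantity demanded equal to quantity supplied, 32376 - 4p = 2p - 3624, gives p* = 6000 and q* = 8376.
Since 2958 < 6000, the ceiling is binding.
At p = 2958: qd = 32376 - 4·2958 = 20544 and qs = 2·2958 - 3624 = 2292.
Consumer surplus without the control is ½ · (8094 - 6000) · 8376 = 8769672.
With the ceiling, 2292 units are sold at 2958 (assume they go to the highest-value buyers). The demand price at q = 2292 is 7521, so CS = ½ · [(8094 - 2958) + (7521 - 2958)] · 2292 = 11115054.
Change in consumer surplus = 11115054 - 8769672 = 2345382.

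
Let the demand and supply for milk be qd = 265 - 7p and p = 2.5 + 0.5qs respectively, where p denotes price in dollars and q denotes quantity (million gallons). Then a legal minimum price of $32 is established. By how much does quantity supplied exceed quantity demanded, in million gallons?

18

Rearranging supply gives qs = 2p - 5. In a free market, 265 - 7p = 2p - 5 gives the equilibrium p* = 30, q* = 55.
Since 32 > 30, the floor is binding.
At p = 32: qd = 265 - 7·32 = 41 and qs = 2·32 - 5 = 59.
Surplus = qs - qd = 59 - 41 = 18.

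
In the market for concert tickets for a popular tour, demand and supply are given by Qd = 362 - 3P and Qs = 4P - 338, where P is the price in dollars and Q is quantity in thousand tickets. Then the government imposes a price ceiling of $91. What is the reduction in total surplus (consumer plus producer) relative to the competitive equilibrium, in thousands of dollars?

Equilibrium: 362 - 3P = 4P - 338, so 700 = 7P and P* = 100, Q* = 62.
Because the ceiling (91) lies below the market-clearing price, it is binding.
At P = 91: Qd = 362 - 3·91 = 89 and Qs = 4·91 - 338 = 26.
Quantity traded falls to 26. At Q = 26 the demand price is (362 - 26)/3 = 112 and the supply price is (338 + 26)/4 = 91.
Deadweight loss = ½ · (112 - 91) · (62 - 26) = ½ · 21 · 36 = 378.

378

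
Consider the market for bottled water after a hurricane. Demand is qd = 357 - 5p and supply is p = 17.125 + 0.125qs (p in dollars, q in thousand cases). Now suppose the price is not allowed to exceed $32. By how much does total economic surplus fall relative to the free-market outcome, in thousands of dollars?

Rearranging supply gives qs = 8p - 137. Equilibrium: 357 - 5p = 8p - 137, so 494 = 13p and p* = 38, q* = 167.
Because the ceiling (32) lies below the market-clearing price, it is binding.
At p = 32: qd = 357 - 5·32 = 197 and qs = 8·32 - 137 = 119.
Quantity traded falls to 119. At q = 119 the demand price is (357 - 119)/5 = 47.6 and the supply price is (137 + 119)/8 = 32.
Deadweight loss = ½ · (47.6 - 32) · (167 - 119) = ½ · 15.6 · 48 = 374.4.

374.4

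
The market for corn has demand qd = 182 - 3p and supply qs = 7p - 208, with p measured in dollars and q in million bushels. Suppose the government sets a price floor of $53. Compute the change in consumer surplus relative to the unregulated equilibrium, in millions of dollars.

Without the control the market clears where 182 - 3p = 7p - 208, i.e. p* = 39 and q* = 65.
Since 53 > 39, the floor is binding.
At p = 53: qd = 182 - 3·53 = 23 and qs = 7·53 - 208 = 163.
Consumer surplus without the control is ½ · (182/3 - 39) · 65 = 4225/6.
With the floor, consumers buy 23 units at 53, so CS = ½ · (182/3 - 53) · 23 = 529/6.
Change in consumer surplus = 529/6 - 4225/6 = -616.

-616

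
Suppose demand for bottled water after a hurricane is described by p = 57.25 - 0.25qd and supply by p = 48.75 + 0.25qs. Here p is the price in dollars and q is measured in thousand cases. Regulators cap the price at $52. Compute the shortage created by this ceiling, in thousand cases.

8

Rearranging demand gives qd = 229 - 4p; rearranging supply gives qs = 4p - 195. In a free market, 229 - 4p = 4p - 195 gives the equilibrium p* = 53, q* = 17.
Since 52 < 53, the ceiling is binding.
At p = 52: qd = 229 - 4·52 = 21 and qs = 4·52 - 195 = 13.
Shortage = qd - qs = 21 - 13 = 8.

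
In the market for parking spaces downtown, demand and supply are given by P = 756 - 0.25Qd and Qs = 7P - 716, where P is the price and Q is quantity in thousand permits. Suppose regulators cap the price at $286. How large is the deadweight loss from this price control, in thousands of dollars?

28066.5

Rearranging demand gives Qd = 3024 - 4P. Setting quantity demanded equal to quantity supplied, 3024 - 4P = 7P - 716, gives P* = 340 and Q* = 1664.
Since 286 < 340, the ceiling is binding.
At P = 286: Qd = 3024 - 4·286 = 1880 and Qs = 7·286 - 716 = 1286.
Quantity traded falls to 1286. At Q = 1286 the demand price is (3024 - 1286)/4 = 434.5 and the supply price is (716 + 1286)/7 = 286.
Deadweight loss = ½ · (434.5 - 286) · (1664 - 1286) = ½ · 148.5 · 378 = 28066.5.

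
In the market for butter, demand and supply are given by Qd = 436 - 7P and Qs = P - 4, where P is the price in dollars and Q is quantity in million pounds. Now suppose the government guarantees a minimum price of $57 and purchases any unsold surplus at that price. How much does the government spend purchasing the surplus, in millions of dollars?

In a free market, 436 - 7P = P - 4 gives the equilibrium P* = 55, Q* = 51.
Since 57 > 55, the floor is binding.
At P = 57: Qd = 436 - 7·57 = 37 and Qs = 57 - 4 = 53.
Surplus = Qs - Qd = 16.
Government expenditure = surplus × support price = 16 × 57 = 912.

912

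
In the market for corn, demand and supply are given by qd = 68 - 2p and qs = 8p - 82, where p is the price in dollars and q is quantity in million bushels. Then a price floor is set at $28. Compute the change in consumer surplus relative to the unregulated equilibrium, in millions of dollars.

In a free market, 68 - 2p = 8p - 82 gives the equilibrium p* = 15, q* = 38.
Since 28 > 15, the floor is binding.
At p = 28: qd = 68 - 2·28 = 12 and qs = 8·28 - 82 = 142.
Consumer surplus without the control is ½ · (34 - 15) · 38 = 361.
With the floor, consumers buy 12 units at 28, so CS = ½ · (34 - 28) · 12 = 36.
Change in consumer surplus = 36 - 361 = -325.

-325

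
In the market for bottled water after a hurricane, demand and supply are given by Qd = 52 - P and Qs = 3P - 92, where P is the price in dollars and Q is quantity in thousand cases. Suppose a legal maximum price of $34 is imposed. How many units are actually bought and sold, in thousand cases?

Setting quantity demanded equal to quantity supplied, 52 - P = 3P - 92, gives P* = 36 and Q* = 16.
Since 34 < 36, the ceiling is binding.
At P = 34: Qd = 52 - 34 = 18 and Qs = 3·34 - 92 = 10.
The quantity actually transacted is the short side, supply: 10.

10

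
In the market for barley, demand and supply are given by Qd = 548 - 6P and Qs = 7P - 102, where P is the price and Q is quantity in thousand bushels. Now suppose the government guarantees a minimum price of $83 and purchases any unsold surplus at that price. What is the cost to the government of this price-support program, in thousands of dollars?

35607

Equilibrium: 548 - 6P = 7P - 102, so 650 = 13P and P* = 50, Q* = 248.
Because the floor (83) lies above the market-clearing price, it is binding.
At P = 83: Qd = 548 - 6·83 = 50 and Qs = 7·83 - 102 = 479.
Surplus = Qs - Qd = 429.
Government expenditure = surplus × support price = 429 × 83 = 35607.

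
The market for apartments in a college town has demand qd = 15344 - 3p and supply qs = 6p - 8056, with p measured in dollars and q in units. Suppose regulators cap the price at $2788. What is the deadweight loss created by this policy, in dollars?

Equilibrium: 15344 - 3p = 6p - 8056, so 23400 = 9p and p* = 2600, q* = 7544.
Since 2788 is above p* = 2600, the ceiling does not bind and the free-market outcome prevails.
Since the control does not bind, no trades are prevented and deadweight loss is zero.

0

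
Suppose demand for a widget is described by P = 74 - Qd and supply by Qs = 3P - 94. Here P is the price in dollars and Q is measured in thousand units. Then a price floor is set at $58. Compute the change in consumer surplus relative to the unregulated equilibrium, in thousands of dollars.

-384

Rearranging demand gives Qd = 74 - P. Without the control the market clears where 74 - P = 3P - 94, i.e. P* = 42 and Q* = 32.
The floor of 58 is above the equilibrium price 42, so it binds.
At P = 58: Qd = 74 - 58 = 16 and Qs = 3·58 - 94 = 80.
Consumer surplus without the control is ½ · (74 - 42) · 32 = 512.
With the floor, consumers buy 16 units at 58, so CS = ½ · (74 - 58) · 16 = 128.
Change in consumer surplus = 128 - 512 = -384.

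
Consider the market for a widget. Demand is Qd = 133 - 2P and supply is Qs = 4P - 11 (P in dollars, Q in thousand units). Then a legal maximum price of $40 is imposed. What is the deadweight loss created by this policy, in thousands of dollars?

Setting quantity demanded equal to quantity supplied, 133 - 2P = 4P - 11, gives P* = 24 and Q* = 85.
Since 40 is above P* = 24, the ceiling does not bind and the free-market outcome prevails.
Since the control does not bind, no trades are prevented and deadweight loss is zero.

0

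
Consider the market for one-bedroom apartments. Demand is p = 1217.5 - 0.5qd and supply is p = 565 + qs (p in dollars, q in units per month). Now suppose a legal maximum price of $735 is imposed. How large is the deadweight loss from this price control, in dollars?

52668.75

Rearranging demand gives qd = 2435 - 2p; rearranging supply gives qs = p - 565. Equilibrium: 2435 - 2p = p - 565, so 3000 = 3p and p* = 1000, q* = 435.
Since 735 < 1000, the ceiling is binding.
At p = 735: qd = 2435 - 2·735 = 965 and qs = 735 - 565 = 170.
Quantity traded falls to 170. At q = 170 the demand price is (2435 - 170)/2 = 1132.5 and the supply price is 565 + 170 = 735.
Deadweight loss = ½ · (1132.5 - 735) · (435 - 170) = ½ · 397.5 · 265 = 52668.75.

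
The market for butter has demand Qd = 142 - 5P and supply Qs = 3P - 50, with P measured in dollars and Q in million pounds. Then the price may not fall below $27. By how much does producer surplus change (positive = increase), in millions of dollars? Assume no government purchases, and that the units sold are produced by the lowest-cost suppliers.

In a free market, 142 - 5P = 3P - 50 gives the equilibrium P* = 24, Q* = 22.
Because the floor (27) lies above the market-clearing price, it is binding.
At P = 27: Qd = 142 - 5·27 = 7 and Qs = 3·27 - 50 = 31.
Producer surplus without the control is ½ · (24 - 50/3) · 22 = 242/3.
With the floor, 7 units are sold at 27. The supply price at Q = 7 is 19, so PS = ½ · [(27 - 50/3) + (27 - 19)] · 7 = 385/6.
Change in producer surplus = 385/6 - 242/3 = -16.5.

-16.5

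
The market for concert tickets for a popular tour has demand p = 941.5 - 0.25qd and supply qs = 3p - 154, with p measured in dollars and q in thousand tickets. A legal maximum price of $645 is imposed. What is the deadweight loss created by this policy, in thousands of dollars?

0

Rearranging demand gives qd = 3766 - 4p. Equilibrium: 3766 - 4p = 3p - 154, so 3920 = 7p and p* = 560, q* = 1526.
The ceiling of 645 is above the equilibrium price 560, so it is not binding; the market clears at p* = 560, q* = 1526.
Since the control does not bind, no trades are prevented and deadweight loss is zero.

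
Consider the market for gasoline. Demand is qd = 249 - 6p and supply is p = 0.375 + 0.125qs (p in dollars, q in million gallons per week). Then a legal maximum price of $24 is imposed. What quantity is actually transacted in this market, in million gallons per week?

141

Rearranging supply gives qs = 8p - 3. Equilibrium: 249 - 6p = 8p - 3, so 252 = 14p and p* = 18, q* = 141.
Since 24 is above p* = 18, the ceiling does not bind and the free-market outcome prevails.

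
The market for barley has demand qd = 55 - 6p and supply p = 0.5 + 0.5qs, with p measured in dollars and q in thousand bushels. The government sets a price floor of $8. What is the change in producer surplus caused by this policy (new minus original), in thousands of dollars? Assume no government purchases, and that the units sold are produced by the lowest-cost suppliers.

-2

Rearranging supply gives qs = 2p - 1. Setting quantity demanded equal to quantity supplied, 55 - 6p = 2p - 1, gives p* = 7 and q* = 13.
Since 8 > 7, the floor is binding.
At p = 8: qd = 55 - 6·8 = 7 and qs = 2·8 - 1 = 15.
Producer surplus without the control is ½ · (7 - 0.5) · 13 = 42.25.
With the floor, 7 units are sold at 8. The supply price at q = 7 is 4, so PS = ½ · [(8 - 0.5) + (8 - 4)] · 7 = 40.25.
Change in producer surplus = 40.25 - 42.25 = -2.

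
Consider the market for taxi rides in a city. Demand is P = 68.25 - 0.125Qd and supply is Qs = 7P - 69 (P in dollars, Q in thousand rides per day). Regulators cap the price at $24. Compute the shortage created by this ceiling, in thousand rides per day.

Rearranging demand gives Qd = 546 - 8P. Equilibrium: 546 - 8P = 7P - 69, so 615 = 15P and P* = 41, Q* = 218.
Since 24 < 41, the ceiling is binding.
At P = 24: Qd = 546 - 8·24 = 354 and Qs = 7·24 - 69 = 99.
Shortage = Qd - Qs = 354 - 99 = 255.

255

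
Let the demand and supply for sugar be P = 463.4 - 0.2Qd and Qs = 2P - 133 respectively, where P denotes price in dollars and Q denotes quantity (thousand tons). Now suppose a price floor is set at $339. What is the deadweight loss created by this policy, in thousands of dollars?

Rearranging demand gives Qd = 2317 - 5P. Without the control the market clears where 2317 - 5P = 2P - 133, i.e. P* = 350 and Q* = 567.
Since 339 is below P* = 350, the floor does not bind and the free-market outcome prevails.
Since the control does not bind, no trades are prevented and deadweight loss is zero.

0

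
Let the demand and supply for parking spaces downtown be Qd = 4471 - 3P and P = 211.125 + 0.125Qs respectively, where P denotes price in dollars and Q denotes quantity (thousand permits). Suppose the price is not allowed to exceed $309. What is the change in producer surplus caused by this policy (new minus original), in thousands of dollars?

Rearranging supply gives Qs = 8P - 1689. Without the control the market clears where 4471 - 3P = 8P - 1689, i.e. P* = 560 and Q* = 2791.
The ceiling of 309 is below the equilibrium price 560, so it binds.
At P = 309: Qd = 4471 - 3·309 = 3544 and Qs = 8·309 - 1689 = 783.
Producer surplus without the control is ½ · (560 - 211.125) · 2791 = 486855.0625.
With the ceiling, producers sell 783 units at 309, so PS = ½ · (309 - 211.125) · 783 = 38318.0625.
Change in producer surplus = 38318.0625 - 486855.0625 = -448537.

-448537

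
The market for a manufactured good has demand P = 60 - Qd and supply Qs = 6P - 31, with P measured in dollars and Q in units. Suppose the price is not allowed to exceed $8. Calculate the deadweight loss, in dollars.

Rearranging demand gives Qd = 60 - P. Without the control the market clears where 60 - P = 6P - 31, i.e. P* = 13 and Q* = 47.
The ceiling of 8 is below the equilibrium price 13, so it binds.
At P = 8: Qd = 60 - 8 = 52 and Qs = 6·8 - 31 = 17.
Quantity traded falls to 17. At Q = 17 the demand price is 60 - 17 = 43 and the supply price is (31 + 17)/6 = 8.
Deadweight loss = ½ · (43 - 8) · (47 - 17) = ½ · 35 · 30 = 525.

525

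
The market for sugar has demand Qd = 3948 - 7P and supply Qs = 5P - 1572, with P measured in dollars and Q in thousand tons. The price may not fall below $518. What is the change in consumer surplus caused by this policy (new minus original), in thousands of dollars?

-30450

Without the control the market clears where 3948 - 7P = 5P - 1572, i.e. P* = 460 and Q* = 728.
Because the floor (518) lies above the market-clearing price, it is binding.
At P = 518: Qd = 3948 - 7·518 = 322 and Qs = 5·518 - 1572 = 1018.
Consumer surplus without the control is ½ · (564 - 460) · 728 = 37856.
With the floor, consumers buy 322 units at 518, so CS = ½ · (564 - 518) · 322 = 7406.
Change in consumer surplus = 7406 - 37856 = -30450.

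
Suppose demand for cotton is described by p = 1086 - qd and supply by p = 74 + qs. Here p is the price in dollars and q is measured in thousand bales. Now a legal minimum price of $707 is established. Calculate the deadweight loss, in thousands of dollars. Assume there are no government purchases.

Rearranging demand gives qd = 1086 - p; rearranging supply gives qs = p - 74. In a free market, 1086 - p = p - 74 gives the equilibrium p* = 580, q* = 506.
The floor of 707 is above the equilibrium price 580, so it binds.
At p = 707: qd = 1086 - 707 = 379 and qs = 707 - 74 = 633.
Quantity traded falls to 379. At q = 379 the demand price is 1086 - 379 = 707 and the supply price is 74 + 379 = 453.
Deadweight loss = ½ · (707 - 453) · (506 - 379) = ½ · 254 · 127 = 16129.

16129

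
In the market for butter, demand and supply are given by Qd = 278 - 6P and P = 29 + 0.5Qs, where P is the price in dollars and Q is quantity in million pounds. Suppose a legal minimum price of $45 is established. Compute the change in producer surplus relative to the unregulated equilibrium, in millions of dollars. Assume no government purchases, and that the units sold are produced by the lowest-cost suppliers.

Rearranging supply gives Qs = 2P - 58. Equilibrium: 278 - 6P = 2P - 58, so 336 = 8P and P* = 42, Q* = 26.
Since 45 > 42, the floor is binding.
At P = 45: Qd = 278 - 6·45 = 8 and Qs = 2·45 - 58 = 32.
Producer surplus without the control is ½ · (42 - 29) · 26 = 169.
With the floor, 8 units are sold at 45. The supply price at Q = 8 is 33, so PS = ½ · [(45 - 29) + (45 - 33)] · 8 = 112.
Change in producer surplus = 112 - 169 = -57.

-57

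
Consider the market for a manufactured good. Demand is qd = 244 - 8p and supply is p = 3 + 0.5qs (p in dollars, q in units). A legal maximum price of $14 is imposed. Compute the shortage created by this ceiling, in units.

110

Rearranging supply gives qs = 2p - 6. In a free market, 244 - 8p = 2p - 6 gives the equilibrium p* = 25, q* = 44.
Since 14 < 25, the ceiling is binding.
At p = 14: qd = 244 - 8·14 = 132 and qs = 2·14 - 6 = 22.
Shortage = qd - qs = 132 - 22 = 110.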